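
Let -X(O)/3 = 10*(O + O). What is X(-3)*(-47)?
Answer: -8460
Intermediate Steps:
X(O) = -60*O (X(O) = -30*(O + O) = -30*2*O = -60*O)
X(-3)*(-47) = -60*(-3)*(-47) = 180*(-47) = -8460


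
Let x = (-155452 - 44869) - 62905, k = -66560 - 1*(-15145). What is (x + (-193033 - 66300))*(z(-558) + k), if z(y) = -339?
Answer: 27044518486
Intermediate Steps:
k = -51415 (k = -66560 + 15145 = -51415)
x = -263226 (x = -200321 - 62905 = -263226)
(x + (-193033 - 66300))*(z(-558) + k) = (-263226 + (-193033 - 66300))*(-339 - 51415) = (-263226 - 259333)*(-51754) = -522559*(-51754) = 27044518486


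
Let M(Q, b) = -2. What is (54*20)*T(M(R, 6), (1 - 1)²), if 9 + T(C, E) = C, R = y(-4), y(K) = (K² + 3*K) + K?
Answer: -11880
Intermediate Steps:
y(K) = K² + 4*K
R = 0 (R = -4*(4 - 4) = -4*0 = 0)
T(C, E) = -9 + C
(54*20)*T(M(R, 6), (1 - 1)²) = (54*20)*(-9 - 2) = 1080*(-11) = -11880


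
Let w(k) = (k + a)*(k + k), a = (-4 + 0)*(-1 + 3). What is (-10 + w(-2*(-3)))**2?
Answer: 1156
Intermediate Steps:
a = -8 (a = -4*2 = -8)
w(k) = 2*k*(-8 + k) (w(k) = (k - 8)*(k + k) = (-8 + k)*(2*k) = 2*k*(-8 + k))
(-10 + w(-2*(-3)))**2 = (-10 + 2*(-2*(-3))*(-8 - 2*(-3)))**2 = (-10 + 2*6*(-8 + 6))**2 = (-10 + 2*6*(-2))**2 = (-10 - 24)**2 = (-34)**2 = 1156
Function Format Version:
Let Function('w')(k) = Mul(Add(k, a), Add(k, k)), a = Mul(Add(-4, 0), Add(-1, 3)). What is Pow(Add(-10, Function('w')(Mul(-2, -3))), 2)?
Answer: 1156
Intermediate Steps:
a = -8 (a = Mul(-4, 2) = -8)
Function('w')(k) = Mul(2, k, Add(-8, k)) (Function('w')(k) = Mul(Add(k, -8), Add(k, k)) = Mul(Add(-8, k), Mul(2, k)) = Mul(2, k, Add(-8, k)))
Pow(Add(-10, Function('w')(Mul(-2, -3))), 2) = Pow(Add(-10, Mul(2, Mul(-2, -3), Add(-8, Mul(-2, -3)))), 2) = Pow(Add(-10, Mul(2, 6, Add(-8, 6))), 2) = Pow(Add(-10, Mul(2, 6, -2)), 2) = Pow(Add(-10, -24), 2) = Pow(-34, 2) = 1156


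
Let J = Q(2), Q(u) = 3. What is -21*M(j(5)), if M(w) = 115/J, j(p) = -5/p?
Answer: -805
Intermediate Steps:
J = 3
M(w) = 115/3
-21*M(j(5)) = -21*115/3 = -805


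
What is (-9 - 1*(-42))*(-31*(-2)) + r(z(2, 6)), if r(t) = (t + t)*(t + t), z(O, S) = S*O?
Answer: 2622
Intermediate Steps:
z(O, S) = O*S
r(t) = 4*t² (r(t) = (2*t)*(2*t) = 4*t²)
(-9 - 1*(-42))*(-31*(-2)) + r(z(2, 6)) = (-9 - 1*(-42))*(-31*(-2)) + 4*(2*6)² = (-9 + 42)*62 + 4*12² = 33*62 + 4*144 = 2046 + 576 = 2622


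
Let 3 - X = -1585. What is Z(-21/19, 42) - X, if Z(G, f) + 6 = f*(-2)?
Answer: -1678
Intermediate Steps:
X = 1588 (X = 3 - 1*(-1585) = 3 + 1585 = 1588)
Z(G, f) = -6 - 2*f (Z(G, f) = -6 + f*(-2) = -6 - 2*f)
Z(-21/19, 42) - X = (-6 - 2*42) - 1*1588 = (-6 - 84) - 1588 = -90 - 1588 = -1678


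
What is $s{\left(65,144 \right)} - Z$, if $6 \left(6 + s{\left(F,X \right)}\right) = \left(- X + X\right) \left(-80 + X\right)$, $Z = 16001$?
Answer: $-16007$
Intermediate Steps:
$s{\left(F,X \right)} = -6$ ($s{\left(F,X \right)} = -6 + \frac{\left(- X + X\right) \left(-80 + X\right)}{6} = -6 + \frac{0 \left(-80 + X\right)}{6} = -6 + \frac{1}{6} \cdot 0 = -6 + 0 = -6$)
$s{\left(65,144 \right)} - Z = -6 - 16001 = -16007$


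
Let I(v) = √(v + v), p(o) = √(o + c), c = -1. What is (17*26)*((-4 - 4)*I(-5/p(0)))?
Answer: -3536*√10*√I ≈ -7906.7 - 7906.7*I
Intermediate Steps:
p(o) = √(-1 + o) (p(o) = √(o - 1) = √(-1 + o))
I(v) = √2*√v (I(v) = √(2*v) = √2*√v)
(17*26)*((-4 - 4)*I(-5/p(0))) = (17*26)*((-4 - 4)*(√2*√(-5/√(-1 + 0)))) = 442*(-8*√2*√(-5*(-I))) = 442*(-8*√2*√(-(-5)*I)) = 442*(-8*√2*√(5*I)) = 442*(-8*√2*√5*√I) = 442*(-8*√10*√I) = -3536*√10*√I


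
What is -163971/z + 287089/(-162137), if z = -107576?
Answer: -4298120237/17442049912 ≈ -0.24642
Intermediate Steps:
-163971/z + 287089/(-162137) = -163971/(-107576) + 287089/(-162137) = -163971*(-1/107576) + 287089*(-1/162137) = 163971/107576 - 287089/162137 = -4298120237/17442049912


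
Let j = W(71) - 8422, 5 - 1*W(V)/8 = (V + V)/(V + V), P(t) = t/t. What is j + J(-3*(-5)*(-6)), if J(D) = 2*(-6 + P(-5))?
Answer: -8400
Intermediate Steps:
P(t) = 1
W(V) = 32 (W(V) = 40 - 8*(V + V)/(V + V) = 40 - 8*2*V/(2*V) = 40 - 8*2*V*1/(2*V) = 40 - 8*1 = 40 - 8 = 32)
J(D) = -10 (J(D) = 2*(-6 + 1) = 2*(-5) = -10)
j = -8390 (j = 32 - 8422 = -8390)
j + J(-3*(-5)*(-6)) = -8390 - 10 = -8400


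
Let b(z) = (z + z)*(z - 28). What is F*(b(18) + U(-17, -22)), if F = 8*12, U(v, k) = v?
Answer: -36192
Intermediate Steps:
b(z) = 2*z*(-28 + z) (b(z) = (2*z)*(-28 + z) = 2*z*(-28 + z))
F = 96
F*(b(18) + U(-17, -22)) = 96*(2*18*(-28 + 18) - 17) = 96*(2*18*(-10) - 17) = 96*(-360 - 17) = 96*(-377) = -36192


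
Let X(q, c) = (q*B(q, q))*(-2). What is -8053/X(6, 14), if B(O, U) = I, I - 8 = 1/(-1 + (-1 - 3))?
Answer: 40265/468 ≈ 86.036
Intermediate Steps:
I = 39/5 (I = 8 + 1/(-1 + (-1 - 3)) = 8 + 1/(-1 - 4) = 8 + 1/(-5) = 8 - ⅕ = 39/5 ≈ 7.8000)
B(O, U) = 39/5
X(q, c) = -78*q/5 (X(q, c) = (q*(39/5))*(-2) = (39*q/5)*(-2) = -78*q/5)
-8053/X(6, 14) = -8053/((-78/5*6)) = -8053/(-468/5) = -8053*(-5/468) = 40265/468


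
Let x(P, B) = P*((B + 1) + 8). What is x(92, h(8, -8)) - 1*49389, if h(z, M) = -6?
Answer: -49113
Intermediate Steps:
x(P, B) = P*(9 + B) (x(P, B) = P*((1 + B) + 8) = P*(9 + B))
x(92, h(8, -8)) - 1*49389 = 92*(9 - 6) - 1*49389 = 92*3 - 49389 = 276 - 49389 = -49113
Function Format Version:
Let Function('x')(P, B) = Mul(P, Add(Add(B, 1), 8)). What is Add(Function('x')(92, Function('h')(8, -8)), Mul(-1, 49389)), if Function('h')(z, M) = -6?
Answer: -49113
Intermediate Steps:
Function('x')(P, B) = Mul(P, Add(9, B)) (Function('x')(P, B) = Mul(P, Add(Add(1, B), 8)) = Mul(P, Add(9, B)))
Add(Function('x')(92, Function('h')(8, -8)), Mul(-1, 49389)) = Add(Mul(92, Add(9, -6)), Mul(-1, 49389)) = Add(Mul(92, 3), -49389) = Add(276, -49389) = -49113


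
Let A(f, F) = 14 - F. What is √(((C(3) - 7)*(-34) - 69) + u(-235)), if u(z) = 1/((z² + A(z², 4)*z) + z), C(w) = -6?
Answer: √64598232090/13160 ≈ 19.313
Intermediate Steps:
u(z) = 1/(z² + 11*z) (u(z) = 1/((z² + (14 - 1*4)*z) + z) = 1/((z² + (14 - 4)*z) + z) = 1/((z² + 10*z) + z) = 1/(z² + 11*z))
√(((C(3) - 7)*(-34) - 69) + u(-235)) = √(((-6 - 7)*(-34) - 69) + 1/((-235)*(11 - 235))) = √((-13*(-34) - 69) - 1/235/(-224)) = √((442 - 69) - 1/235*(-1/224)) = √(373 + 1/52640) = √(19634721/52640) = √64598232090/13160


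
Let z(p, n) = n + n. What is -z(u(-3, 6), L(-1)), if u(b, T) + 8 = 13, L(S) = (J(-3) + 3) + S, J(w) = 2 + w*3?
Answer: 10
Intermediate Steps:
J(w) = 2 + 3*w
L(S) = -4 + S (L(S) = ((2 + 3*(-3)) + 3) + S = ((2 - 9) + 3) + S = (-7 + 3) + S = -4 + S)
u(b, T) = 5 (u(b, T) = -8 + 13 = 5)
z(p, n) = 2*n
-z(u(-3, 6), L(-1)) = -2*(-4 - 1) = -2*(-5) = -1*(-10) = 10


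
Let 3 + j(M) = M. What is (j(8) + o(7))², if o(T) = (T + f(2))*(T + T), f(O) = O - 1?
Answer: 13689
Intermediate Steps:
j(M) = -3 + M
f(O) = -1 + O
o(T) = 2*T*(1 + T) (o(T) = (T + (-1 + 2))*(T + T) = (T + 1)*(2*T) = (1 + T)*(2*T) = 2*T*(1 + T))
(j(8) + o(7))² = ((-3 + 8) + 2*7*(1 + 7))² = (5 + 2*7*8)² = (5 + 112)² = 117² = 13689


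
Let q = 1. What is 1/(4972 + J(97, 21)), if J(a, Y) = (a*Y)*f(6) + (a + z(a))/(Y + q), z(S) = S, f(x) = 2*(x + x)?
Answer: 11/592557 ≈ 1.8564e-5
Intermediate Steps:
f(x) = 4*x (f(x) = 2*(2*x) = 4*x)
J(a, Y) = 2*a/(1 + Y) + 24*Y*a (J(a, Y) = (a*Y)*(4*6) + (a + a)/(Y + 1) = (Y*a)*24 + (2*a)/(1 + Y) = 24*Y*a + 2*a/(1 + Y) = 2*a/(1 + Y) + 24*Y*a)
1/(4972 + J(97, 21)) = 1/(4972 + 2*97*(1 + 12*21 + 12*21²)/(1 + 21)) = 1/(4972 + 2*97*(1 + 252 + 12*441)/22) = 1/(4972 + 2*97*(1/22)*(1 + 252 + 5292)) = 1/(4972 + 2*97*(1/22)*5545) = 1/(4972 + 537865/11) = 1/(592557/11) = 11/592557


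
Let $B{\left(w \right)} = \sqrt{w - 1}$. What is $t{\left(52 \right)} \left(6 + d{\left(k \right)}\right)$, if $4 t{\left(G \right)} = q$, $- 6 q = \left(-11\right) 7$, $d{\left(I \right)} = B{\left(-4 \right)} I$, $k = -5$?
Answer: $\frac{77}{4} - \frac{385 i \sqrt{5}}{24} \approx 19.25 - 35.87 i$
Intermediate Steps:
$B{\left(w \right)} = \sqrt{-1 + w}$
$d{\left(I \right)} = i I \sqrt{5}$ ($d{\left(I \right)} = \sqrt{-1 - 4} I = \sqrt{-5} I = i \sqrt{5} I = i I \sqrt{5}$)
$q = \frac{77}{6}$ ($q = - \frac{\left(-11\right) 7}{6} = \left(- \frac{1}{6}\right) \left(-77\right) = \frac{77}{6} \approx 12.833$)
$t{\left(G \right)} = \frac{77}{24}$ ($t{\left(G \right)} = \frac{1}{4} \cdot \frac{77}{6} = \frac{77}{24}$)
$t{\left(52 \right)} \left(6 + d{\left(k \right)}\right) = \frac{77 \left(6 + i \left(-5\right) \sqrt{5}\right)}{24} = \frac{77 \left(6 - 5 i \sqrt{5}\right)}{24} = \frac{77}{4} - \frac{385 i \sqrt{5}}{24}$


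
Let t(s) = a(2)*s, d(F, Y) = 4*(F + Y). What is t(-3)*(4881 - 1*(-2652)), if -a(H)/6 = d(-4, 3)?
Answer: -542376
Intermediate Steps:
d(F, Y) = 4*F + 4*Y
a(H) = 24 (a(H) = -6*(4*(-4) + 4*3) = -6*(-16 + 12) = -6*(-4) = 24)
t(s) = 24*s
t(-3)*(4881 - 1*(-2652)) = (24*(-3))*(4881 - 1*(-2652)) = -72*(4881 + 2652) = -72*7533 = -542376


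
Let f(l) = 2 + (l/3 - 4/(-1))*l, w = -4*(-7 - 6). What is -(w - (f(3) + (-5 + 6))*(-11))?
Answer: -250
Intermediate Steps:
w = 52 (w = -4*(-13) = 52)
f(l) = 2 + l*(4 + l/3) (f(l) = 2 + (l*(⅓) - 4*(-1))*l = 2 + (l/3 + 4)*l = 2 + (4 + l/3)*l = 2 + l*(4 + l/3))
-(w - (f(3) + (-5 + 6))*(-11)) = -(52 - ((2 + 4*3 + (⅓)*3²) + (-5 + 6))*(-11)) = -(52 - ((2 + 12 + (⅓)*9) + 1)*(-11)) = -(52 - ((2 + 12 + 3) + 1)*(-11)) = -(52 - (17 + 1)*(-11)) = -(52 - 18*(-11)) = -(52 - 1*(-198)) = -(52 + 198) = -1*250 = -250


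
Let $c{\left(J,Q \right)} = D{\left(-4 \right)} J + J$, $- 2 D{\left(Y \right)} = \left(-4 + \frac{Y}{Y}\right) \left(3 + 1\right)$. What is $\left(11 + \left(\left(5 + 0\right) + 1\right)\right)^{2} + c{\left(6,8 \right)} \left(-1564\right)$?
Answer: $-65399$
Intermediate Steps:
$D{\left(Y \right)} = 6$ ($D{\left(Y \right)} = - \frac{\left(-4 + \frac{Y}{Y}\right) \left(3 + 1\right)}{2} = - \frac{\left(-4 + 1\right) 4}{2} = - \frac{\left(-3\right) 4}{2} = \left(- \frac{1}{2}\right) \left(-12\right) = 6$)
$c{\left(J,Q \right)} = 7 J$ ($c{\left(J,Q \right)} = 6 J + J = 7 J$)
$\left(11 + \left(\left(5 + 0\right) + 1\right)\right)^{2} + c{\left(6,8 \right)} \left(-1564\right) = \left(11 + \left(\left(5 + 0\right) + 1\right)\right)^{2} + 7 \cdot 6 \left(-1564\right) = \left(11 + \left(5 + 1\right)\right)^{2} + 42 \left(-1564\right) = \left(11 + 6\right)^{2} - 65688 = 17^{2} - 65688 = 289 - 65688 = -65399$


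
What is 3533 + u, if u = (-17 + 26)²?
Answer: 3614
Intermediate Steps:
u = 81 (u = 9² = 81)
3533 + u = 3533 + 81 = 3614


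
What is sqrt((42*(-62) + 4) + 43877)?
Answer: sqrt(41277) ≈ 203.17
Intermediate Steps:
sqrt((42*(-62) + 4) + 43877) = sqrt((-2604 + 4) + 43877) = sqrt(-2600 + 43877) = sqrt(41277)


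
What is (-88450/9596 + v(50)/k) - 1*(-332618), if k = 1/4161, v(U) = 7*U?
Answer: 8583424239/4798 ≈ 1.7890e+6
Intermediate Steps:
k = 1/4161 ≈ 0.00024033
(-88450/9596 + v(50)/k) - 1*(-332618) = (-88450/9596 + (7*50)/(1/4161)) - 1*(-332618) = (-88450*1/9596 + 350*4161) + 332618 = (-44225/4798 + 1456350) + 332618 = 6987523075/4798 + 332618 = 8583424239/4798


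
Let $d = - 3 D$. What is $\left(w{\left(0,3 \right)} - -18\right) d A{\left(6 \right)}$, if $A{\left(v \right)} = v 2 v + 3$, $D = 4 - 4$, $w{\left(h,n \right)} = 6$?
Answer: $0$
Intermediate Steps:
$D = 0$
$A{\left(v \right)} = 3 + 2 v^{2}$ ($A{\left(v \right)} = 2 v v + 3 = 2 v^{2} + 3 = 3 + 2 v^{2}$)
$d = 0$ ($d = \left(-3\right) 0 = 0$)
$\left(w{\left(0,3 \right)} - -18\right) d A{\left(6 \right)} = \left(6 - -18\right) 0 \left(3 + 2 \cdot 6^{2}\right) = \left(6 + 18\right) 0 \left(3 + 2 \cdot 36\right) = 24 \cdot 0 \left(3 + 72\right) = 0 \cdot 75 = 0$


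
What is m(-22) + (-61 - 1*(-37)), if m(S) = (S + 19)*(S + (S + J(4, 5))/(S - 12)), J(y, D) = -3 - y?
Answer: 1341/34 ≈ 39.441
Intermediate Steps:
m(S) = (19 + S)*(S + (-7 + S)/(-12 + S)) (m(S) = (S + 19)*(S + (S + (-3 - 1*4))/(S - 12)) = (19 + S)*(S + (S + (-3 - 4))/(-12 + S)) = (19 + S)*(S + (S - 7)/(-12 + S)) = (19 + S)*(S + (-7 + S)/(-12 + S)))
m(-22) + (-61 - 1*(-37)) = (-133 + (-22)**3 - 216*(-22) + 8*(-22)**2)/(-12 - 22) + (-61 - 1*(-37)) = (-133 - 10648 + 4752 + 8*484)/(-34) + (-61 + 37) = -(-133 - 10648 + 4752 + 3872)/34 - 24 = -1/34*(-2157) - 24 = 2157/34 - 24 = 1341/34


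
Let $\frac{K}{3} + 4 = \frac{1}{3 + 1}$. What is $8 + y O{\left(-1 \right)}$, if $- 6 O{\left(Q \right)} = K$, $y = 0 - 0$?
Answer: $8$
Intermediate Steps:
$y = 0$ ($y = 0 + 0 = 0$)
$K = - \frac{45}{4}$ ($K = -12 + \frac{3}{3 + 1} = -12 + \frac{3}{4} = - \frac{45}{4} \approx -11.25$)
$O{\left(Q \right)} = \frac{15}{8}$ ($O{\left(Q \right)} = \left(- \frac{1}{6}\right) \left(- \frac{45}{4}\right) = \frac{15}{8}$)
$8 + y O{\left(-1 \right)} = 8 + 0 \cdot \frac{15}{8} = 8 + 0 = 8$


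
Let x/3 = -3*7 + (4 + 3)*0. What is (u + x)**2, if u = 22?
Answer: 1681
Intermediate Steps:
x = -63 (x = 3*(-3*7 + (4 + 3)*0) = 3*(-21 + 7*0) = 3*(-21 + 0) = 3*(-21) = -63)
(u + x)**2 = (22 - 63)**2 = (-41)**2 = 1681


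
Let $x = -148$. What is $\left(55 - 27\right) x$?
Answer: $-4144$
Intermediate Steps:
$\left(55 - 27\right) x = \left(55 - 27\right) \left(-148\right) = 28 \left(-148\right) = -4144$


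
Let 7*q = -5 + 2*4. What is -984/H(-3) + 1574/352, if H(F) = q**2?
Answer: -2826311/528 ≈ -5352.9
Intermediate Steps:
q = 3/7 (q = (-5 + 2*4)/7 = (-5 + 8)/7 = (1/7)*3 = 3/7 ≈ 0.42857)
H(F) = 9/49 (H(F) = (3/7)**2 = 9/49)
-984/H(-3) + 1574/352 = -984/9/49 + 1574/352 = -984*49/9 + 1574*(1/352) = -16072/3 + 787/176 = -2826311/528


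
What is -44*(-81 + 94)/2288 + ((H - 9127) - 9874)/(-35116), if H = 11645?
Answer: -1423/35116 ≈ -0.040523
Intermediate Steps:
-44*(-81 + 94)/2288 + ((H - 9127) - 9874)/(-35116) = -44*(-81 + 94)/2288 + ((11645 - 9127) - 9874)/(-35116) = -44*13*(1/2288) + (2518 - 9874)*(-1/35116) = -572*1/2288 - 7356*(-1/35116) = -¼ + 1839/8779 = -1423/35116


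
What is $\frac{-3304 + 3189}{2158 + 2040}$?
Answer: $- \frac{115}{4198} \approx -0.027394$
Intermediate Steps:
$\frac{-3304 + 3189}{2158 + 2040} = - \frac{115}{4198}$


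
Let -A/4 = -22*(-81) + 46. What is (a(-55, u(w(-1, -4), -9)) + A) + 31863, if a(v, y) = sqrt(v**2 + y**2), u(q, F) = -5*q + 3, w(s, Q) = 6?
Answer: 24551 + sqrt(3754) ≈ 24612.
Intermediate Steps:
A = -7312 (A = -4*(-22*(-81) + 46) = -4*(1782 + 46) = -4*1828 = -7312)
u(q, F) = 3 - 5*q
(a(-55, u(w(-1, -4), -9)) + A) + 31863 = (sqrt((-55)**2 + (3 - 5*6)**2) - 7312) + 31863 = (sqrt(3025 + (3 - 30)**2) - 7312) + 31863 = (sqrt(3025 + (-27)**2) - 7312) + 31863 = (sqrt(3025 + 729) - 7312) + 31863 = (sqrt(3754) - 7312) + 31863 = (-7312 + sqrt(3754)) + 31863 = 24551 + sqrt(3754)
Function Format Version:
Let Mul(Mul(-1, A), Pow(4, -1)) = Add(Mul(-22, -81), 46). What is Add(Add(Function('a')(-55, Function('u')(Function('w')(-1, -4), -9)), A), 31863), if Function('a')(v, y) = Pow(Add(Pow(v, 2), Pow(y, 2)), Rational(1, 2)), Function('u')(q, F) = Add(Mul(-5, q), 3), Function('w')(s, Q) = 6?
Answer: Add(24551, Pow(3754, Rational(1, 2))) ≈ 24612.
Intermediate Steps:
A = -7312 (A = Mul(-4, Add(Mul(-22, -81), 46)) = Mul(-4, Add(1782, 46)) = Mul(-4, 1828) = -7312)
Function('u')(q, F) = Add(3, Mul(-5, q))
Add(Add(Function('a')(-55, Function('u')(Function('w')(-1, -4), -9)), A), 31863) = Add(Add(Pow(Add(Pow(-55, 2), Pow(Add(3, Mul(-5, 6)), 2)), Rational(1, 2)), -7312), 31863) = Add(Add(Pow(Add(3025, Pow(Add(3, -30), 2)), Rational(1, 2)), -7312), 31863) = Add(Add(Pow(Add(3025, Pow(-27, 2)), Rational(1, 2)), -7312), 31863) = Add(Add(Pow(Add(3025, 729), Rational(1, 2)), -7312), 31863) = Add(Add(Pow(3754, Rational(1, 2)), -7312), 31863) = Add(Add(-7312, Pow(3754, Rational(1, 2))), 31863) = Add(24551, Pow(3754, Rational(1, 2)))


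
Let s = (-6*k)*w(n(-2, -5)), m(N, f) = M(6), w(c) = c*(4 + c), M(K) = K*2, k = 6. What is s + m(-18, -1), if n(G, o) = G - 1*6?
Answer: -1140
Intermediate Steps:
n(G, o) = -6 + G (n(G, o) = G - 6 = -6 + G)
M(K) = 2*K
m(N, f) = 12 (m(N, f) = 2*6 = 12)
s = -1152 (s = (-6*6)*((-6 - 2)*(4 + (-6 - 2))) = -(-288)*(4 - 8) = -(-288)*(-4) = -36*32 = -1152)
s + m(-18, -1) = -1152 + 12 = -1140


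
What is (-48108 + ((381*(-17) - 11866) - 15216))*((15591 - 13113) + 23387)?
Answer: -2112316955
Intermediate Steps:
(-48108 + ((381*(-17) - 11866) - 15216))*((15591 - 13113) + 23387) = (-48108 + ((-6477 - 11866) - 15216))*(2478 + 23387) = (-48108 + (-18343 - 15216))*25865 = (-48108 - 33559)*25865 = -81667*25865 = -2112316955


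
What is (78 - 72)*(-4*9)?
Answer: -216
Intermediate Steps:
(78 - 72)*(-4*9) = 6*(-36) = -216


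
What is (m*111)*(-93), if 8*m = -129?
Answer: 1331667/8 ≈ 1.6646e+5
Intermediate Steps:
m = -129/8 (m = (⅛)*(-129) = -129/8 ≈ -16.125)
(m*111)*(-93) = -129/8*111*(-93) = -14319/8*(-93) = 1331667/8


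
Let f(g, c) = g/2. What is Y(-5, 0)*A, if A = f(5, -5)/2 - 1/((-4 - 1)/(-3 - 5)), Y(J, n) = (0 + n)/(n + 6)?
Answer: 0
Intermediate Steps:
f(g, c) = g/2 (f(g, c) = g*(½) = g/2)
Y(J, n) = n/(6 + n)
A = -7/20 (A = ((½)*5)/2 - 1/((-4 - 1)/(-3 - 5)) = (5/2)*(½) - 1/((-5/(-8))) = 5/4 - 1/((-5*(-⅛))) = 5/4 - 1/5/8 = 5/4 - 1*8/5 = 5/4 - 8/5 = -7/20 ≈ -0.35000)
Y(-5, 0)*A = (0/(6 + 0))*(-7/20) = (0/6)*(-7/20) = (0*(⅙))*(-7/20) = 0*(-7/20) = 0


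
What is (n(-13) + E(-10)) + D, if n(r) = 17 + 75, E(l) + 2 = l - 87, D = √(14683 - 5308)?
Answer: -7 + 25*√15 ≈ 89.825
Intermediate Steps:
D = 25*√15 (D = √9375 = 25*√15 ≈ 96.825)
E(l) = -89 + l (E(l) = -2 + (l - 87) = -2 + (-87 + l) = -89 + l)
n(r) = 92
(n(-13) + E(-10)) + D = (92 + (-89 - 10)) + 25*√15 = (92 - 99) + 25*√15 = -7 + 25*√15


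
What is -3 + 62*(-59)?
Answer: -3661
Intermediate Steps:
-3 + 62*(-59) = -3 - 3658 = -3661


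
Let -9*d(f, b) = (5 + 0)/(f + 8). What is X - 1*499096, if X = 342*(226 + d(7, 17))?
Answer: -1265450/3 ≈ -4.2182e+5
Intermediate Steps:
d(f, b) = -5/(9*(8 + f)) (d(f, b) = -(5 + 0)/(9*(f + 8)) = -5/(9*(8 + f)))
X = 231838/3 (X = 342*(226 - 5/(72 + 9*7)) = 342*(226 - 5/(72 + 63)) = 342*(226 - 5/135) = 342*(226 - 5*1/135) = 342*(226 - 1/27) = 342*(6101/27) = 231838/3 ≈ 77279.)
X - 1*499096 = 231838/3 - 1*499096 = 231838/3 - 499096 = -1265450/3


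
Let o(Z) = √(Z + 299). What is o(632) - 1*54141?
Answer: -54141 + 7*√19 ≈ -54111.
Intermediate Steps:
o(Z) = √(299 + Z)
o(632) - 1*54141 = √(299 + 632) - 1*54141 = √931 - 54141 = 7*√19 - 54141 = -54141 + 7*√19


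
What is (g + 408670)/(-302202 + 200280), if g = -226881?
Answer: -181789/101922 ≈ -1.7836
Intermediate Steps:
(g + 408670)/(-302202 + 200280) = (-226881 + 408670)/(-302202 + 200280) = 181789/(-101922) = 181789*(-1/101922) = -181789/101922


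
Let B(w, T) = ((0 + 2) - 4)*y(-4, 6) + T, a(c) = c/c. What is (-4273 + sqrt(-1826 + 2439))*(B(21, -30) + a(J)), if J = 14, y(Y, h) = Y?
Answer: 89733 - 21*sqrt(613) ≈ 89213.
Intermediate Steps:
a(c) = 1
B(w, T) = 8 + T (B(w, T) = ((0 + 2) - 4)*(-4) + T = (2 - 4)*(-4) + T = -2*(-4) + T = 8 + T)
(-4273 + sqrt(-1826 + 2439))*(B(21, -30) + a(J)) = (-4273 + sqrt(-1826 + 2439))*((8 - 30) + 1) = (-4273 + sqrt(613))*(-22 + 1) = (-4273 + sqrt(613))*(-21) = 89733 - 21*sqrt(613)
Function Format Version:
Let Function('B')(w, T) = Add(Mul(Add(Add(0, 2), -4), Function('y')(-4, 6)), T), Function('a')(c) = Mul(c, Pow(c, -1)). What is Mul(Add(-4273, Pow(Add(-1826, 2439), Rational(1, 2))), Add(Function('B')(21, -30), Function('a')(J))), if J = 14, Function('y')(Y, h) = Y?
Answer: Add(89733, Mul(-21, Pow(613, Rational(1, 2)))) ≈ 89213.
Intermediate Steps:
Function('a')(c) = 1
Function('B')(w, T) = Add(8, T) (Function('B')(w, T) = Add(Mul(Add(Add(0, 2), -4), -4), T) = Add(Mul(Add(2, -4), -4), T) = Add(Mul(-2, -4), T) = Add(8, T))
Mul(Add(-4273, Pow(Add(-1826, 2439), Rational(1, 2))), Add(Function('B')(21, -30), Function('a')(J))) = Mul(Add(-4273, Pow(Add(-1826, 2439), Rational(1, 2))), Add(Add(8, -30), 1)) = Mul(Add(-4273, Pow(613, Rational(1, 2))), Add(-22, 1)) = Mul(Add(-4273, Pow(613, Rational(1, 2))), -21) = Add(89733, Mul(-21, Pow(613, Rational(1, 2))))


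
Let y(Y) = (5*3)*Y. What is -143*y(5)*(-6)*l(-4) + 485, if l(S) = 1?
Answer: 64835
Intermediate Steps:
y(Y) = 15*Y
-143*y(5)*(-6)*l(-4) + 485 = -143*(15*5)*(-6) + 485 = -143*75*(-6) + 485 = -(-64350) + 485 = -143*(-450) + 485 = 64350 + 485 = 64835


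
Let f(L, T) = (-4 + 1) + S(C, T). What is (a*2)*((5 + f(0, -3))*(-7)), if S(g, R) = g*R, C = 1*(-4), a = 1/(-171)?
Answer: 196/171 ≈ 1.1462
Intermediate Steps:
a = -1/171 ≈ -0.0058480
C = -4
S(g, R) = R*g
f(L, T) = -3 - 4*T (f(L, T) = (-4 + 1) + T*(-4) = -3 - 4*T)
(a*2)*((5 + f(0, -3))*(-7)) = (-1/171*2)*((5 + (-3 - 4*(-3)))*(-7)) = -2*(5 + (-3 + 12))*(-7)/171 = -2*(5 + 9)*(-7)/171 = -28*(-7)/171 = -2/171*(-98) = 196/171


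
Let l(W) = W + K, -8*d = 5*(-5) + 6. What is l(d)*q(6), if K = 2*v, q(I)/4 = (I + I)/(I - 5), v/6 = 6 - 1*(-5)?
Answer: 6450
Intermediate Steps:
v = 66 (v = 6*(6 - 1*(-5)) = 6*(6 + 5) = 6*11 = 66)
q(I) = 8*I/(-5 + I) (q(I) = 4*((I + I)/(I - 5)) = 4*((2*I)/(-5 + I)) = 4*(2*I/(-5 + I)) = 8*I/(-5 + I))
K = 132 (K = 2*66 = 132)
d = 19/8 (d = -(5*(-5) + 6)/8 = -(-25 + 6)/8 = -⅛*(-19) = 19/8 ≈ 2.3750)
l(W) = 132 + W (l(W) = W + 132 = 132 + W)
l(d)*q(6) = (132 + 19/8)*(8*6/(-5 + 6)) = 1075*(8*6/1)/8 = 1075*(8*6*1)/8 = (1075/8)*48 = 6450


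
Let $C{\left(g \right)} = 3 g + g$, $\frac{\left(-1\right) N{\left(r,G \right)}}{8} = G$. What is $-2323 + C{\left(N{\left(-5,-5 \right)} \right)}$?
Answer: $-2163$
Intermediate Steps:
$N{\left(r,G \right)} = - 8 G$
$C{\left(g \right)} = 4 g$
$-2323 + C{\left(N{\left(-5,-5 \right)} \right)} = -2323 + 4 \left(\left(-8\right) \left(-5\right)\right) = -2323 + 4 \cdot 40 = -2323 + 160 = -2163$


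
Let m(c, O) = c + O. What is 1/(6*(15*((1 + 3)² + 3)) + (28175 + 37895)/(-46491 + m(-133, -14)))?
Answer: 23319/39842455 ≈ 0.00058528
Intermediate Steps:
m(c, O) = O + c
1/(6*(15*((1 + 3)² + 3)) + (28175 + 37895)/(-46491 + m(-133, -14))) = 1/(6*(15*((1 + 3)² + 3)) + (28175 + 37895)/(-46491 + (-14 - 133))) = 1/(6*(15*(4² + 3)) + 66070/(-46491 - 147)) = 1/(6*(15*(16 + 3)) + 66070/(-46638)) = 1/(6*(15*19) + 66070*(-1/46638)) = 1/(6*285 - 33035/23319) = 1/(1710 - 33035/23319) = 1/(39842455/23319) = 23319/39842455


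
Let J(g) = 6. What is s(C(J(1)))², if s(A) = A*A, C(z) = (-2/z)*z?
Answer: 16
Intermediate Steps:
C(z) = -2
s(A) = A²
s(C(J(1)))² = ((-2)²)² = 4² = 16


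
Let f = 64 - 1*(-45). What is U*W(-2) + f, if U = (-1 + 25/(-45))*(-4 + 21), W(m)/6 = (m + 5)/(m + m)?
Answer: 228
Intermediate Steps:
W(m) = 3*(5 + m)/m (W(m) = 6*((m + 5)/(m + m)) = 6*((5 + m)/((2*m))) = 6*((5 + m)*(1/(2*m))) = 6*((5 + m)/(2*m)) = 3*(5 + m)/m)
f = 109 (f = 64 + 45 = 109)
U = -238/9 (U = (-1 + 25*(-1/45))*17 = (-1 - 5/9)*17 = -14/9*17 = -238/9 ≈ -26.444)
U*W(-2) + f = -238*(3 + 15/(-2))/9 + 109 = -238*(3 + 15*(-½))/9 + 109 = -238*(3 - 15/2)/9 + 109 = -238/9*(-9/2) + 109 = 119 + 109 = 228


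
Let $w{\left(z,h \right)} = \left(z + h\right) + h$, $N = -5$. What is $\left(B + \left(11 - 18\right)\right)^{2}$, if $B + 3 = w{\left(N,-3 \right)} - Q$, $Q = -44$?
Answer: $529$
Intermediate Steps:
$w{\left(z,h \right)} = z + 2 h$ ($w{\left(z,h \right)} = \left(h + z\right) + h = z + 2 h$)
$B = 30$ ($B = -3 + \left(\left(-5 + 2 \left(-3\right)\right) - -44\right) = -3 + \left(\left(-5 - 6\right) + 44\right) = -3 + \left(-11 + 44\right) = -3 + 33 = 30$)
$\left(B + \left(11 - 18\right)\right)^{2} = \left(30 + \left(11 - 18\right)\right)^{2} = \left(30 - 7\right)^{2} = 23^{2} = 529$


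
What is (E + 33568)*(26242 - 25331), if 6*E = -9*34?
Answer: 30533987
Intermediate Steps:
E = -51 (E = (-9*34)/6 = (⅙)*(-306) = -51)
(E + 33568)*(26242 - 25331) = (-51 + 33568)*(26242 - 25331) = 33517*911 = 30533987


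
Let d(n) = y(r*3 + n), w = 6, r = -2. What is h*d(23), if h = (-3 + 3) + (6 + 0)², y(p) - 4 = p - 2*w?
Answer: 324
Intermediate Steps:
y(p) = -8 + p (y(p) = 4 + (p - 2*6) = 4 + (p - 12) = 4 + (-12 + p) = -8 + p)
d(n) = -14 + n (d(n) = -8 + (-2*3 + n) = -8 + (-6 + n) = -14 + n)
h = 36 (h = 0 + 6² = 0 + 36 = 36)
h*d(23) = 36*(-14 + 23) = 36*9 = 324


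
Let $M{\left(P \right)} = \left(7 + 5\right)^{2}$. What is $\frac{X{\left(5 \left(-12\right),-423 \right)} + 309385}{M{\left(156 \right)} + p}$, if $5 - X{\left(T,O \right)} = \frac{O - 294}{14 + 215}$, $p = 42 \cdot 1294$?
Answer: $\frac{23617009}{4159556} \approx 5.6778$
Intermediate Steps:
$M{\left(P \right)} = 144$ ($M{\left(P \right)} = 12^{2} = 144$)
$p = 54348$
$X{\left(T,O \right)} = \frac{1439}{229} - \frac{O}{229}$ ($X{\left(T,O \right)} = 5 - \frac{O - 294}{14 + 215} = 5 - \frac{-294 + O}{229} = 5 - \left(-294 + O\right) \frac{1}{229} = 5 - \left(- \frac{294}{229} + \frac{O}{229}\right) = \frac{1439}{229} - \frac{O}{229}$)
$\frac{X{\left(5 \left(-12\right),-423 \right)} + 309385}{M{\left(156 \right)} + p} = \frac{\left(\frac{1439}{229} - - \frac{423}{229}\right) + 309385}{144 + 54348} = \frac{\left(\frac{1439}{229} + \frac{423}{229}\right) + 309385}{54492} = \left(\frac{1862}{229} + 309385\right) \frac{1}{54492} = \frac{70851027}{229} \cdot \frac{1}{54492} = \frac{23617009}{4159556}$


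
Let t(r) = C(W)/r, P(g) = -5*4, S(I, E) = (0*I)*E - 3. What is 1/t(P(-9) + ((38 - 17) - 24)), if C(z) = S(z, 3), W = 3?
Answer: 23/3 ≈ 7.6667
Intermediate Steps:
S(I, E) = -3 (S(I, E) = 0*E - 3 = 0 - 3 = -3)
C(z) = -3
P(g) = -20
t(r) = -3/r
1/t(P(-9) + ((38 - 17) - 24)) = 1/(-3/(-20 + ((38 - 17) - 24))) = 1/(-3/(-20 + (21 - 24))) = 1/(-3/(-20 - 3)) = 1/(-3/(-23)) = 1/(-3*(-1/23)) = 1/(3/23) = 23/3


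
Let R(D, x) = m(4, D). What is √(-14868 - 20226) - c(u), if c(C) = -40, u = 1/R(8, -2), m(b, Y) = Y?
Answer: 40 + I*√35094 ≈ 40.0 + 187.33*I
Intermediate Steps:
R(D, x) = D
u = ⅛ (u = 1/8 = ⅛ ≈ 0.12500)
√(-14868 - 20226) - c(u) = √(-14868 - 20226) - 1*(-40) = √(-35094) + 40 = I*√35094 + 40 = 40 + I*√35094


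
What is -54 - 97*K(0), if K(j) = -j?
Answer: -54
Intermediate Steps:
-54 - 97*K(0) = -54 - 97*(-1*0) = -54 - 0 = -54 - 97*0 = -54 + 0 = -54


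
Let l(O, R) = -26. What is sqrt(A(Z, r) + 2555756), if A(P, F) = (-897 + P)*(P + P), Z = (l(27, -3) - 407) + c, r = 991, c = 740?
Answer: 2*sqrt(548374) ≈ 1481.0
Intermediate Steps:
Z = 307 (Z = (-26 - 407) + 740 = -433 + 740 = 307)
A(P, F) = 2*P*(-897 + P) (A(P, F) = (-897 + P)*(2*P) = 2*P*(-897 + P))
sqrt(A(Z, r) + 2555756) = sqrt(2*307*(-897 + 307) + 2555756) = sqrt(2*307*(-590) + 2555756) = sqrt(-362260 + 2555756) = sqrt(2193496) = 2*sqrt(548374)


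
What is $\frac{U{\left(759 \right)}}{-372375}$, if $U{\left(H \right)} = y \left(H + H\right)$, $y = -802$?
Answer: $\frac{405812}{124125} \approx 3.2694$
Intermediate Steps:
$U{\left(H \right)} = - 1604 H$ ($U{\left(H \right)} = - 802 \left(H + H\right) = - 802 \cdot 2 H = - 1604 H$)
$\frac{U{\left(759 \right)}}{-372375} = \frac{\left(-1604\right) 759}{-372375} = \left(-1217436\right) \left(- \frac{1}{372375}\right) = \frac{405812}{124125}$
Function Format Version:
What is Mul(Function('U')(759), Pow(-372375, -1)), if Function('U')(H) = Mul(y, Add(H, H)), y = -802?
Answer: Rational(405812, 124125) ≈ 3.2694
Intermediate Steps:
Function('U')(H) = Mul(-1604, H) (Function('U')(H) = Mul(-802, Add(H, H)) = Mul(-802, Mul(2, H)) = Mul(-1604, H))
Mul(Function('U')(759), Pow(-372375, -1)) = Mul(Mul(-1604, 759), Pow(-372375, -1)) = Mul(-1217436, Rational(-1, 372375)) = Rational(405812, 124125)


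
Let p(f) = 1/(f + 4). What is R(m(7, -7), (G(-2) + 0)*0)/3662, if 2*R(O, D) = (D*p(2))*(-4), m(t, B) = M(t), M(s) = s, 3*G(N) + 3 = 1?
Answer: 0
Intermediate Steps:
G(N) = -⅔ (G(N) = -1 + (⅓)*1 = -1 + ⅓ = -⅔)
p(f) = 1/(4 + f)
m(t, B) = t
R(O, D) = -D/3 (R(O, D) = ((D/(4 + 2))*(-4))/2 = ((D/6)*(-4))/2 = (-2*D/3)/2 = -D/3)
R(m(7, -7), (G(-2) + 0)*0)/3662 = -(-⅔ + 0)*0/3/3662 = -(-2)*0/9*(1/3662) = -⅓*0*(1/3662) = 0*(1/3662) = 0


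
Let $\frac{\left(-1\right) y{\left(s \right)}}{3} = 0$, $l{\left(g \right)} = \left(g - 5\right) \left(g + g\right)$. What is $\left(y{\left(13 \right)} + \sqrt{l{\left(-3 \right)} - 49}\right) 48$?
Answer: $48 i \approx 48.0 i$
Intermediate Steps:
$l{\left(g \right)} = 2 g \left(-5 + g\right)$ ($l{\left(g \right)} = \left(-5 + g\right) 2 g = 2 g \left(-5 + g\right)$)
$y{\left(s \right)} = 0$ ($y{\left(s \right)} = \left(-3\right) 0 = 0$)
$\left(y{\left(13 \right)} + \sqrt{l{\left(-3 \right)} - 49}\right) 48 = \left(0 + \sqrt{2 \left(-3\right) \left(-5 - 3\right) - 49}\right) 48 = \left(0 + \sqrt{2 \left(-3\right) \left(-8\right) - 49}\right) 48 = \left(0 + \sqrt{48 - 49}\right) 48 = \left(0 + \sqrt{-1}\right) 48 = \left(0 + i\right) 48 = i 48 = 48 i$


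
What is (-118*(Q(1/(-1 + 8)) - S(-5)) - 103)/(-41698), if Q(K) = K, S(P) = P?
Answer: 4969/291886 ≈ 0.017024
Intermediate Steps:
(-118*(Q(1/(-1 + 8)) - S(-5)) - 103)/(-41698) = (-118*(1/(-1 + 8) - 1*(-5)) - 103)/(-41698) = (-118*(1/7 + 5) - 103)*(-1/41698) = (-118*(⅐ + 5) - 103)*(-1/41698) = (-118*36/7 - 103)*(-1/41698) = (-4248/7 - 103)*(-1/41698) = -4969/7*(-1/41698) = 4969/291886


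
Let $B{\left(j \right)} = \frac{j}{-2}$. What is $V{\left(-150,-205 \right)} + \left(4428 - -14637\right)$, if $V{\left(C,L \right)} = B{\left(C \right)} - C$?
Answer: $19290$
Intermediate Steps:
$B{\left(j \right)} = - \frac{j}{2}$ ($B{\left(j \right)} = j \left(- \frac{1}{2}\right) = - \frac{j}{2}$)
$V{\left(C,L \right)} = - \frac{3 C}{2}$ ($V{\left(C,L \right)} = - \frac{C}{2} - C = - \frac{3 C}{2}$)
$V{\left(-150,-205 \right)} + \left(4428 - -14637\right) = \left(- \frac{3}{2}\right) \left(-150\right) + \left(4428 - -14637\right) = 225 + \left(4428 + 14637\right) = 225 + 19065 = 19290$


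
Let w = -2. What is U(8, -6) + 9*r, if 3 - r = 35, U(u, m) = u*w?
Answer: -304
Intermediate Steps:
U(u, m) = -2*u (U(u, m) = u*(-2) = -2*u)
r = -32 (r = 3 - 1*35 = 3 - 35 = -32)
U(8, -6) + 9*r = -2*8 + 9*(-32) = -16 - 288 = -304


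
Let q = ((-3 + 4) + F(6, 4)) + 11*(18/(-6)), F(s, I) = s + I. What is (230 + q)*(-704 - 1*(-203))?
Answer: -104208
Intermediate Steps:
F(s, I) = I + s
q = -22 (q = ((-3 + 4) + (4 + 6)) + 11*(18/(-6)) = (1 + 10) + 11*(18*(-⅙)) = 11 + 11*(-3) = 11 - 33 = -22)
(230 + q)*(-704 - 1*(-203)) = (230 - 22)*(-704 - 1*(-203)) = 208*(-704 + 203) = 208*(-501) = -104208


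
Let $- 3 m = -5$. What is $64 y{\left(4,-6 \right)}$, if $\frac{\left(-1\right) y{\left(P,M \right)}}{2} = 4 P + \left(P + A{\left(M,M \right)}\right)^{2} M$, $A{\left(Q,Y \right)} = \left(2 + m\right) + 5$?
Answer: $\frac{363520}{3} \approx 1.2117 \cdot 10^{5}$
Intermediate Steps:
$m = \frac{5}{3}$ ($m = \left(- \frac{1}{3}\right) \left(-5\right) = \frac{5}{3} \approx 1.6667$)
$A{\left(Q,Y \right)} = \frac{26}{3}$ ($A{\left(Q,Y \right)} = \left(2 + \frac{5}{3}\right) + 5 = \frac{11}{3} + 5 = \frac{26}{3}$)
$y{\left(P,M \right)} = - 8 P - 2 M \left(\frac{26}{3} + P\right)^{2}$ ($y{\left(P,M \right)} = - 2 \left(4 P + \left(P + \frac{26}{3}\right)^{2} M\right) = - 2 \left(4 P + \left(\frac{26}{3} + P\right)^{2} M\right) = - 2 \left(4 P + M \left(\frac{26}{3} + P\right)^{2}\right) = - 8 P - 2 M \left(\frac{26}{3} + P\right)^{2}$)
$64 y{\left(4,-6 \right)} = 64 \left(\left(-8\right) 4 - - \frac{4 \left(26 + 3 \cdot 4\right)^{2}}{3}\right) = 64 \left(-32 - - \frac{4 \left(26 + 12\right)^{2}}{3}\right) = 64 \left(-32 - - \frac{4 \cdot 38^{2}}{3}\right) = 64 \left(-32 - \left(- \frac{4}{3}\right) 1444\right) = 64 \left(-32 + \frac{5776}{3}\right) = 64 \cdot \frac{5680}{3} = \frac{363520}{3}$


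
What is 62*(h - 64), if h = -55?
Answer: -7378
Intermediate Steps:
62*(h - 64) = 62*(-55 - 64) = 62*(-119) = -7378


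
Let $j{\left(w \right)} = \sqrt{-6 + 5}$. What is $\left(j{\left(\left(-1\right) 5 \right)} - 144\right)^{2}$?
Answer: $\left(144 - i\right)^{2} \approx 20735.0 - 288.0 i$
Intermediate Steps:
$j{\left(w \right)} = i$ ($j{\left(w \right)} = \sqrt{-1} = i$)
$\left(j{\left(\left(-1\right) 5 \right)} - 144\right)^{2} = \left(i - 144\right)^{2} = \left(-144 + i\right)^{2}$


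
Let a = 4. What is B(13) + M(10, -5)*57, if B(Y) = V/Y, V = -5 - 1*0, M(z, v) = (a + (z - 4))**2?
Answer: 74095/13 ≈ 5699.6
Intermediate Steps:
M(z, v) = z**2 (M(z, v) = (4 + (z - 4))**2 = (4 + (-4 + z))**2 = z**2)
V = -5 (V = -5 + 0 = -5)
B(Y) = -5/Y
B(13) + M(10, -5)*57 = -5/13 + 10**2*57 = -5*1/13 + 100*57 = -5/13 + 5700 = 74095/13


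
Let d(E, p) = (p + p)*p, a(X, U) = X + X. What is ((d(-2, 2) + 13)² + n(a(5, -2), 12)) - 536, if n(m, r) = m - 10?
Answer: -95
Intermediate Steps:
a(X, U) = 2*X
d(E, p) = 2*p² (d(E, p) = (2*p)*p = 2*p²)
n(m, r) = -10 + m
((d(-2, 2) + 13)² + n(a(5, -2), 12)) - 536 = ((2*2² + 13)² + (-10 + 2*5)) - 536 = ((2*4 + 13)² + (-10 + 10)) - 536 = ((8 + 13)² + 0) - 536 = (21² + 0) - 536 = (441 + 0) - 536 = 441 - 536 = -95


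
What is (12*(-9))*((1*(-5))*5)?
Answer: 2700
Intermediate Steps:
(12*(-9))*((1*(-5))*5) = -(-540)*5 = -108*(-25) = 2700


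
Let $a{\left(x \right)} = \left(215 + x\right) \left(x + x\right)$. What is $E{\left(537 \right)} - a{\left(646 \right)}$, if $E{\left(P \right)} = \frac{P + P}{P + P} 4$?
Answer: $-1112408$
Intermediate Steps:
$a{\left(x \right)} = 2 x \left(215 + x\right)$ ($a{\left(x \right)} = \left(215 + x\right) 2 x = 2 x \left(215 + x\right)$)
$E{\left(P \right)} = 4$ ($E{\left(P \right)} = \frac{2 P}{2 P} 4 = 2 P \frac{1}{2 P} 4 = 1 \cdot 4 = 4$)
$E{\left(537 \right)} - a{\left(646 \right)} = 4 - 2 \cdot 646 \left(215 + 646\right) = 4 - 2 \cdot 646 \cdot 861 = 4 - 1112412 = -1112408$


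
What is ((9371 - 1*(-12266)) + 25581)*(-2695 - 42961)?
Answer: -2155785008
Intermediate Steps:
((9371 - 1*(-12266)) + 25581)*(-2695 - 42961) = ((9371 + 12266) + 25581)*(-45656) = (21637 + 25581)*(-45656) = 47218*(-45656) = -2155785008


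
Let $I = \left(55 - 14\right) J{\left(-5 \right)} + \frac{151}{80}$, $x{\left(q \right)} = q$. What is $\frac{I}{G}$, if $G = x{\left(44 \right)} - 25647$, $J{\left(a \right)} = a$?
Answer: $\frac{16249}{2048240} \approx 0.0079332$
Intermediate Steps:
$I = - \frac{16249}{80}$ ($I = \left(55 - 14\right) \left(-5\right) + \frac{151}{80} = \left(55 - 14\right) \left(-5\right) + 151 \cdot \frac{1}{80} = 41 \left(-5\right) + \frac{151}{80} = -205 + \frac{151}{80} = - \frac{16249}{80} \approx -203.11$)
$G = -25603$ ($G = 44 - 25647 = -25603$)
$\frac{I}{G} = - \frac{16249}{80 \left(-25603\right)} = \left(- \frac{16249}{80}\right) \left(- \frac{1}{25603}\right) = \frac{16249}{2048240}$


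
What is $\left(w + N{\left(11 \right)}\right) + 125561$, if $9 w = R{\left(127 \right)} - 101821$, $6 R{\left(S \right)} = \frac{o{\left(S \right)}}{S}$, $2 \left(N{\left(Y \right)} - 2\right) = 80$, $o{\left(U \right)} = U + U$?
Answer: $\frac{3085819}{27} \approx 1.1429 \cdot 10^{5}$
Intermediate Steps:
$o{\left(U \right)} = 2 U$
$N{\left(Y \right)} = 42$ ($N{\left(Y \right)} = 2 + \frac{1}{2} \cdot 80 = 2 + 40 = 42$)
$R{\left(S \right)} = \frac{1}{3}$ ($R{\left(S \right)} = \frac{2 S \frac{1}{S}}{6} = \frac{1}{6} \cdot 2 = \frac{1}{3}$)
$w = - \frac{305462}{27}$ ($w = \frac{\frac{1}{3} - 101821}{9} = \frac{1}{9} \left(- \frac{305462}{3}\right) = - \frac{305462}{27} \approx -11313.0$)
$\left(w + N{\left(11 \right)}\right) + 125561 = \left(- \frac{305462}{27} + 42\right) + 125561 = - \frac{304328}{27} + 125561 = \frac{3085819}{27}$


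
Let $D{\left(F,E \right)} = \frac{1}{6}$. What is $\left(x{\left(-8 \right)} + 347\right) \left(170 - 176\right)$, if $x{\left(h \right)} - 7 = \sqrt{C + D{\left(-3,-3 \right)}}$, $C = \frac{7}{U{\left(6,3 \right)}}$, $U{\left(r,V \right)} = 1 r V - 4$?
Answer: $-2124 - 2 \sqrt{6} \approx -2128.9$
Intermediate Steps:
$D{\left(F,E \right)} = \frac{1}{6}$
$U{\left(r,V \right)} = -4 + V r$ ($U{\left(r,V \right)} = r V - 4 = V r - 4 = -4 + V r$)
$C = \frac{1}{2}$ ($C = \frac{7}{-4 + 3 \cdot 6} = \frac{7}{-4 + 18} = \frac{7}{14} = 7 \cdot \frac{1}{14} = \frac{1}{2} \approx 0.5$)
$x{\left(h \right)} = 7 + \frac{\sqrt{6}}{3}$ ($x{\left(h \right)} = 7 + \sqrt{\frac{1}{2} + \frac{1}{6}} = 7 + \sqrt{\frac{2}{3}} = 7 + \frac{\sqrt{6}}{3}$)
$\left(x{\left(-8 \right)} + 347\right) \left(170 - 176\right) = \left(\left(7 + \frac{\sqrt{6}}{3}\right) + 347\right) \left(170 - 176\right) = \left(354 + \frac{\sqrt{6}}{3}\right) \left(-6\right) = -2124 - 2 \sqrt{6}$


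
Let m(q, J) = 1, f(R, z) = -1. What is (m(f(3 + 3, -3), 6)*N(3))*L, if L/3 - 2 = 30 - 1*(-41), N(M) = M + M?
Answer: 1314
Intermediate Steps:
N(M) = 2*M
L = 219 (L = 6 + 3*(30 - 1*(-41)) = 6 + 3*(30 + 41) = 6 + 3*71 = 6 + 213 = 219)
(m(f(3 + 3, -3), 6)*N(3))*L = (1*(2*3))*219 = (1*6)*219 = 6*219 = 1314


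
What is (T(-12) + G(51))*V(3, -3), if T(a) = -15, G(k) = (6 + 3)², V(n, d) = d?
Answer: -198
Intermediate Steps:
G(k) = 81 (G(k) = 9² = 81)
(T(-12) + G(51))*V(3, -3) = (-15 + 81)*(-3) = 66*(-3) = -198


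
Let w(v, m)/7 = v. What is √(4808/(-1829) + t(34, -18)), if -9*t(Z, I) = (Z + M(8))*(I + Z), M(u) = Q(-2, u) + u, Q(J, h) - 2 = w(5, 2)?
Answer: 2*I*√1076882278/5487 ≈ 11.961*I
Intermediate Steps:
w(v, m) = 7*v
Q(J, h) = 37 (Q(J, h) = 2 + 7*5 = 2 + 35 = 37)
M(u) = 37 + u
t(Z, I) = -(45 + Z)*(I + Z)/9 (t(Z, I) = -(Z + (37 + 8))*(I + Z)/9 = -(Z + 45)*(I + Z)/9 = -(45 + Z)*(I + Z)/9)
√(4808/(-1829) + t(34, -18)) = √(4808/(-1829) + (-5*(-18) - 5*34 - ⅑*34² - ⅑*(-18)*34)) = √(4808*(-1/1829) + (90 - 170 - ⅑*1156 + 68)) = √(-4808/1829 + (90 - 170 - 1156/9 + 68)) = √(-4808/1829 - 1264/9) = √(-2355128/16461) = 2*I*√1076882278/5487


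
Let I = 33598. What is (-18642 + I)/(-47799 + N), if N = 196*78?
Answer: -14956/32511 ≈ -0.46003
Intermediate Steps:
N = 15288
(-18642 + I)/(-47799 + N) = (-18642 + 33598)/(-47799 + 15288) = 14956/(-32511) = 14956*(-1/32511) = -14956/32511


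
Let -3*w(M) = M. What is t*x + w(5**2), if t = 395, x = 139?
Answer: 164690/3 ≈ 54897.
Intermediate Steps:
w(M) = -M/3
t*x + w(5**2) = 395*139 - 1/3*5**2 = 54905 - 1/3*25 = 54905 - 25/3 = 164690/3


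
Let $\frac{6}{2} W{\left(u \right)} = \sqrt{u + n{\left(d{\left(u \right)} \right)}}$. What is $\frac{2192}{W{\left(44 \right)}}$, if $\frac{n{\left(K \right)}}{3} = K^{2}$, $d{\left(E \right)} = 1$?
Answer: $\frac{6576 \sqrt{47}}{47} \approx 959.21$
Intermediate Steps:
$n{\left(K \right)} = 3 K^{2}$
$W{\left(u \right)} = \frac{\sqrt{3 + u}}{3}$ ($W{\left(u \right)} = \frac{\sqrt{u + 3 \cdot 1^{2}}}{3} = \frac{\sqrt{u + 3 \cdot 1}}{3} = \frac{\sqrt{u + 3}}{3} = \frac{\sqrt{3 + u}}{3}$)
$\frac{2192}{W{\left(44 \right)}} = \frac{2192}{\frac{1}{3} \sqrt{3 + 44}} = \frac{2192}{\frac{1}{3} \sqrt{47}} = 2192 \frac{3 \sqrt{47}}{47} = \frac{6576 \sqrt{47}}{47}$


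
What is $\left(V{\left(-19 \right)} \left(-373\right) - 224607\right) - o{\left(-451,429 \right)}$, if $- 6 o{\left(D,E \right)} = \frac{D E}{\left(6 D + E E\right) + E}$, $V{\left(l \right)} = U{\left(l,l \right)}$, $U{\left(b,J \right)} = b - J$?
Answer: $- \frac{7422817999}{33048} \approx -2.2461 \cdot 10^{5}$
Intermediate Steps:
$V{\left(l \right)} = 0$ ($V{\left(l \right)} = l - l = 0$)
$o{\left(D,E \right)} = - \frac{D E}{6 \left(E + E^{2} + 6 D\right)}$ ($o{\left(D,E \right)} = - \frac{D E \frac{1}{\left(6 D + E E\right) + E}}{6} = - \frac{D E \frac{1}{\left(6 D + E^{2}\right) + E}}{6} = - \frac{D E \frac{1}{\left(E^{2} + 6 D\right) + E}}{6} = - \frac{D E \frac{1}{E + E^{2} + 6 D}}{6} = - \frac{D E}{6 \left(E + E^{2} + 6 D\right)}$)
$\left(V{\left(-19 \right)} \left(-373\right) - 224607\right) - o{\left(-451,429 \right)} = \left(0 \left(-373\right) - 224607\right) - \left(-1\right) \left(-451\right) 429 \frac{1}{6 \cdot 429 + 6 \cdot 429^{2} + 36 \left(-451\right)} = \left(0 - 224607\right) - \left(-1\right) \left(-451\right) 429 \frac{1}{2574 + 6 \cdot 184041 - 16236} = -224607 - \left(-1\right) \left(-451\right) 429 \frac{1}{2574 + 1104246 - 16236} = -224607 - \left(-1\right) \left(-451\right) 429 \cdot \frac{1}{1090584} = -224607 - \frac{5863}{33048} = - \frac{7422817999}{33048}$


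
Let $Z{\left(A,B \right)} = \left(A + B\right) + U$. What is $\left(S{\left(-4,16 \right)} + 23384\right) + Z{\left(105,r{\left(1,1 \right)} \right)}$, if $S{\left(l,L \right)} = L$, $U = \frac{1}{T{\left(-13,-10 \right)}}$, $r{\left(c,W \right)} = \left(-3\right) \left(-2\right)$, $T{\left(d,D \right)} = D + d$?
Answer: $\frac{540752}{23} \approx 23511.0$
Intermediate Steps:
$r{\left(c,W \right)} = 6$
$U = - \frac{1}{23}$ ($U = \frac{1}{-10 - 13} = \frac{1}{-23} = - \frac{1}{23} \approx -0.043478$)
$Z{\left(A,B \right)} = - \frac{1}{23} + A + B$ ($Z{\left(A,B \right)} = \left(A + B\right) - \frac{1}{23} = - \frac{1}{23} + A + B$)
$\left(S{\left(-4,16 \right)} + 23384\right) + Z{\left(105,r{\left(1,1 \right)} \right)} = \left(16 + 23384\right) + \left(- \frac{1}{23} + 105 + 6\right) = 23400 + \frac{2552}{23} = \frac{540752}{23}$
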